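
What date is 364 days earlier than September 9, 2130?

September 10, 2129

−9 → Aug 31, 2130 (end of Aug, 31 days; 355 left).
−31 → Jul 31, 2130 (end of Jul, 31 days; 324 left).
−31 → Jun 30, 2130 (end of Jun, 30 days; 293 left).
−30 → May 31, 2130 (end of May, 31 days; 263 left).
−31 → Apr 30, 2130 (end of Apr, 30 days; 232 left).
−30 → Mar 31, 2130 (end of Mar, 31 days; 202 left).
−31 → Feb 28, 2130 (end of Feb, 28 days; 171 left).
−28 → Jan 31, 2130 (end of Jan, 31 days; 143 left).
−31 → Dec 31, 2129 (end of Dec, 31 days; 112 left).
−31 → Nov 30, 2129 (end of Nov, 30 days; 81 left).
−30 → Oct 31, 2129 (end of Oct, 31 days; 51 left).
−31 → Sep 30, 2129 (end of Sep, 30 days; 20 left).
−20 → Sep 10, 2129.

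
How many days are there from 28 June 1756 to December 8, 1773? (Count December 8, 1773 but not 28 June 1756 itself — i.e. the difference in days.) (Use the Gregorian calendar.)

Jun 28, 1756 → Jun 28, 1757: 365 days.
Jun 28, 1757 → Jun 28, 1758: 365 days.
Jun 28, 1758 → Jun 28, 1759: 365 days.
Jun 28, 1759 → Jun 28, 1760: 366 days (Feb 29, 1760 is in that span).
Jun 28, 1760 → Jun 28, 1761: 365 days.
Jun 28, 1761 → Jun 28, 1762: 365 days.
Jun 28, 1762 → Jun 28, 1763: 365 days.
Jun 28, 1763 → Jun 28, 1764: 366 days (Feb 29, 1764 is in that span).
Jun 28, 1764 → Jun 28, 1765: 365 days.
Jun 28, 1765 → Jun 28, 1766: 365 days.
Jun 28, 1766 → Jun 28, 1767: 365 days.
Jun 28, 1767 → Jun 28, 1768: 366 days (Feb 29, 1768 is in that span).
Jun 28, 1768 → Jun 28, 1769: 365 days.
Jun 28, 1769 → Jun 28, 1770: 365 days.
Jun 28, 1770 → Jun 28, 1771: 365 days.
Jun 28, 1771 → Jun 28, 1772: 366 days (Feb 29, 1772 is in that span).
Jun 28, 1772 → Jun 28, 1773: 365 days.
Jun 28, 1773 → Jul 28, 1773: 30 days (June has 30).
Jul 28, 1773 → Aug 28, 1773: 31 days (July has 31).
Aug 28, 1773 → Sep 28, 1773: 31 days (August has 31).
Sep 28, 1773 → Oct 28, 1773: 30 days (September has 30).
Oct 28, 1773 → Nov 28, 1773: 31 days (October has 31).
Nov 28, 1773 → Dec 8, 1773: 10 days.
Total: 6372 days.

6372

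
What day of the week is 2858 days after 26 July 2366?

Jul 26, 2366 is a Tuesday.
2858 mod 7 = 2, so 2858 days after a Tuesday is Tuesday + 2 = Thursday.

Thursday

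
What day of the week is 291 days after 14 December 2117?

Saturday

First find the weekday of Dec 14, 2117. Doomsday rule: the anchor day for the 2100s is Sunday. For year 17: 17÷12 = 1 r 5, and 5÷4 = 1, so 1+5+1 = 7.
Sunday + 7 ≡ Sunday — that's 2117's doomsday.
In December the doomsday date is Dec 12.
Dec 14 is 2 days after Dec 12; 2 mod 7 = 2, so Sunday + 2 = Tuesday.
291 mod 7 = 4, so 291 days after a Tuesday is Tuesday + 4 = Saturday.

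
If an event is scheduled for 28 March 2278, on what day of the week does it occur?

Doomsday rule: the anchor day for the 2200s is Friday. For year 78: 78÷12 = 6 r 6, and 6÷4 = 1, so 6+6+1 = 13.
Friday + 13 ≡ Thursday — that's 2278's doomsday.
In March the doomsday date is Mar 14.
Mar 28 is 14 days after Mar 14; 14 mod 7 = 0, so Thursday + 0 = Thursday.

Thursday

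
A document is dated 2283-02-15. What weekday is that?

Thursday

Doomsday rule: the anchor day for the 2200s is Friday. For year 83: 83÷12 = 6 r 11, and 11÷4 = 2, so 6+11+2 = 19.
Friday + 19 ≡ Wednesday — that's 2283's doomsday.
In February the doomsday date is Feb 28 (2283 is not a leap year).
Feb 15 is 13 days before Feb 28; 13 mod 7 = 6, so Wednesday − 6 = Thursday.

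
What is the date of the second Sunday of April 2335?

April 14, 2335

April 1, 2335 is a Monday.
The first Sunday is therefore April 7 (6 days later).
The second Sunday is 7 + 1×7 = April 14.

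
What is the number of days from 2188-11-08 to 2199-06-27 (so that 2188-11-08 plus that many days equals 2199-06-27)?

3883

Nov 8, 2188 → Nov 8, 2189: 365 days.
Nov 8, 2189 → Nov 8, 2190: 365 days.
Nov 8, 2190 → Nov 8, 2191: 365 days.
Nov 8, 2191 → Nov 8, 2192: 366 days (Feb 29, 2192 is in that span).
Nov 8, 2192 → Nov 8, 2193: 365 days.
Nov 8, 2193 → Nov 8, 2194: 365 days.
Nov 8, 2194 → Nov 8, 2195: 365 days.
Nov 8, 2195 → Nov 8, 2196: 366 days (Feb 29, 2196 is in that span).
Nov 8, 2196 → Nov 8, 2197: 365 days.
Nov 8, 2197 → Nov 8, 2198: 365 days.
Nov 8, 2198 → Dec 8, 2198: 30 days (November has 30).
Dec 8, 2198 → Jan 8, 2199: 31 days (December has 31).
Jan 8, 2199 → Feb 8, 2199: 31 days (January has 31).
Feb 8, 2199 → Mar 8, 2199: 28 days (February has 28).
Mar 8, 2199 → Apr 8, 2199: 31 days (March has 31).
Apr 8, 2199 → May 8, 2199: 30 days (April has 30).
May 8, 2199 → Jun 8, 2199: 31 days (May has 31).
Jun 8, 2199 → Jun 27, 2199: 19 days.
Total: 3883 days.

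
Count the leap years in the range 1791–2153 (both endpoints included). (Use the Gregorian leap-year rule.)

Multiples of 4 in [1791,2153]: 91.
Of those, multiples of 100: 4 (not leap unless ÷400).
Multiples of 400: 1.
Leap years = 91 − 4 + 1 = 88.

88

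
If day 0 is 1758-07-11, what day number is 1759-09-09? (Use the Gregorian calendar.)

Jul 11, 1758 → Jul 11, 1759: 365 days.
Jul 11, 1759 → Aug 11, 1759: 31 days (July has 31).
Aug 11, 1759 → Sep 9, 1759: 29 days.
Total: 425 days.

425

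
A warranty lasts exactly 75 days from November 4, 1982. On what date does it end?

January 18, 1983

Nov has 30 days: +27 → Dec 1, 1982 (48 left).
Dec has 31 days: +31 → Jan 1, 1983 (17 left).
+17 → Jan 18, 1983.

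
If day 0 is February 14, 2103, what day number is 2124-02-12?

7668

Feb 14, 2103 → Feb 14, 2104: 365 days.
Feb 14, 2104 → Feb 14, 2105: 366 days (Feb 29, 2104 is in that span).
Feb 14, 2105 → Feb 14, 2106: 365 days.
Feb 14, 2106 → Feb 14, 2107: 365 days.
Feb 14, 2107 → Feb 14, 2108: 365 days.
Feb 14, 2108 → Feb 14, 2109: 366 days (Feb 29, 2108 is in that span).
Feb 14, 2109 → Feb 14, 2110: 365 days.
Feb 14, 2110 → Feb 14, 2111: 365 days.
Feb 14, 2111 → Feb 14, 2112: 365 days.
Feb 14, 2112 → Feb 14, 2113: 366 days (Feb 29, 2112 is in that span).
Feb 14, 2113 → Feb 14, 2114: 365 days.
Feb 14, 2114 → Feb 14, 2115: 365 days.
Feb 14, 2115 → Feb 14, 2116: 365 days.
Feb 14, 2116 → Feb 14, 2117: 366 days (Feb 29, 2116 is in that span).
Feb 14, 2117 → Feb 14, 2118: 365 days.
Feb 14, 2118 → Feb 14, 2119: 365 days.
Feb 14, 2119 → Feb 14, 2120: 365 days.
Feb 14, 2120 → Feb 14, 2121: 366 days (Feb 29, 2120 is in that span).
Feb 14, 2121 → Feb 14, 2122: 365 days.
Feb 14, 2122 → Feb 14, 2123: 365 days.
Feb 14, 2123 → Mar 14, 2123: 28 days (February has 28).
Mar 14, 2123 → Apr 14, 2123: 31 days (March has 31).
Apr 14, 2123 → May 14, 2123: 30 days (April has 30).
May 14, 2123 → Jun 14, 2123: 31 days (May has 31).
Jun 14, 2123 → Jul 14, 2123: 30 days (June has 30).
Jul 14, 2123 → Aug 14, 2123: 31 days (July has 31).
Aug 14, 2123 → Sep 14, 2123: 31 days (August has 31).
Sep 14, 2123 → Oct 14, 2123: 30 days (September has 30).
Oct 14, 2123 → Nov 14, 2123: 31 days (October has 31).
Nov 14, 2123 → Dec 14, 2123: 30 days (November has 30).
Dec 14, 2123 → Jan 14, 2124: 31 days (December has 31).
Jan 14, 2124 → Feb 12, 2124: 29 days.
Total: 7668 days.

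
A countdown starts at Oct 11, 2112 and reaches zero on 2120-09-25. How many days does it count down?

Oct 11, 2112 → Oct 11, 2113: 365 days.
Oct 11, 2113 → Oct 11, 2114: 365 days.
Oct 11, 2114 → Oct 11, 2115: 365 days.
Oct 11, 2115 → Oct 11, 2116: 366 days (Feb 29, 2116 is in that span).
Oct 11, 2116 → Oct 11, 2117: 365 days.
Oct 11, 2117 → Oct 11, 2118: 365 days.
Oct 11, 2118 → Oct 11, 2119: 365 days.
Oct 11, 2119 → Nov 11, 2119: 31 days (October has 31).
Nov 11, 2119 → Dec 11, 2119: 30 days (November has 30).
Dec 11, 2119 → Jan 11, 2120: 31 days (December has 31).
Jan 11, 2120 → Feb 11, 2120: 31 days (January has 31).
Feb 11, 2120 → Mar 11, 2120: 29 days (February has 29).
Mar 11, 2120 → Apr 11, 2120: 31 days (March has 31).
Apr 11, 2120 → May 11, 2120: 30 days (April has 30).
May 11, 2120 → Jun 11, 2120: 31 days (May has 31).
Jun 11, 2120 → Jul 11, 2120: 30 days (June has 30).
Jul 11, 2120 → Aug 11, 2120: 31 days (July has 31).
Aug 11, 2120 → Sep 11, 2120: 31 days (August has 31).
Sep 11, 2120 → Sep 25, 2120: 14 days.
Total: 2906 days.

2906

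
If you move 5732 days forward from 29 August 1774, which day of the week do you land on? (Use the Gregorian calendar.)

Aug 29, 1774 is a Monday.
5732 mod 7 = 6, so 5732 days after a Monday is Monday + 6 = Sunday.

Sunday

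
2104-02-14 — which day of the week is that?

Doomsday rule: the anchor day for the 2100s is Sunday. For year 04: 4÷12 = 0 r 4, and 4÷4 = 1, so 0+4+1 = 5.
Sunday + 5 ≡ Friday — that's 2104's doomsday.
In February the doomsday date is Feb 29 (2104 is a leap year (divisible by 4)).
Feb 14 is 15 days before Feb 29; 15 mod 7 = 1, so Friday − 1 = Thursday.

Thursday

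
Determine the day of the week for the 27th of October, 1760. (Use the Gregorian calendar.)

Monday

Doomsday rule: the anchor day for the 1700s is Sunday. For year 60: 60÷12 = 5 r 0, and 0÷4 = 0, so 5+0+0 = 5.
Sunday + 5 ≡ Friday — that's 1760's doomsday.
In October the doomsday date is Oct 10.
Oct 27 is 17 days after Oct 10; 17 mod 7 = 3, so Friday + 3 = Monday.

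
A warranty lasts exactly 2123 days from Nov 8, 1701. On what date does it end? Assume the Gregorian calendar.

+365 (one year) → Nov 8, 1702 (1758 left).
+365 (one year) → Nov 8, 1703 (1393 left).
+366 (one year; includes Feb 29, 1704) → Nov 8, 1704 (1027 left).
+365 (one year) → Nov 8, 1705 (662 left).
+365 (one year) → Nov 8, 1706 (297 left).
Nov has 30 days: +23 → Dec 1, 1706 (274 left).
Dec has 31 days: +31 → Jan 1, 1707 (243 left).
Jan has 31 days: +31 → Feb 1, 1707 (212 left).
Feb has 28 days: +28 → Mar 1, 1707 (184 left).
Mar has 31 days: +31 → Apr 1, 1707 (153 left).
Apr has 30 days: +30 → May 1, 1707 (123 left).
May has 31 days: +31 → Jun 1, 1707 (92 left).
Jun has 30 days: +30 → Jul 1, 1707 (62 left).
Jul has 31 days: +31 → Aug 1, 1707 (31 left).
Aug has 31 days: +31 → Sep 1, 1707 (0 left).

September 1, 1707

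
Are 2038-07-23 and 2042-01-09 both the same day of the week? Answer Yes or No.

From Jul 23, 2038 to Jan 9, 2042 is 1266 days.
1266 mod 7 = 6, so they are different weekdays.
(Jul 23, 2038 is a Friday; Jan 9, 2042 is a Thursday.)

No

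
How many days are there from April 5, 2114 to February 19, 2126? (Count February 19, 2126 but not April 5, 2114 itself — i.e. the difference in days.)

4338

Apr 5, 2114 → Apr 5, 2115: 365 days.
Apr 5, 2115 → Apr 5, 2116: 366 days (Feb 29, 2116 is in that span).
Apr 5, 2116 → Apr 5, 2117: 365 days.
Apr 5, 2117 → Apr 5, 2118: 365 days.
Apr 5, 2118 → Apr 5, 2119: 365 days.
Apr 5, 2119 → Apr 5, 2120: 366 days (Feb 29, 2120 is in that span).
Apr 5, 2120 → Apr 5, 2121: 365 days.
Apr 5, 2121 → Apr 5, 2122: 365 days.
Apr 5, 2122 → Apr 5, 2123: 365 days.
Apr 5, 2123 → Apr 5, 2124: 366 days (Feb 29, 2124 is in that span).
Apr 5, 2124 → Apr 5, 2125: 365 days.
Apr 5, 2125 → May 5, 2125: 30 days (April has 30).
May 5, 2125 → Jun 5, 2125: 31 days (May has 31).
Jun 5, 2125 → Jul 5, 2125: 30 days (June has 30).
Jul 5, 2125 → Aug 5, 2125: 31 days (July has 31).
Aug 5, 2125 → Sep 5, 2125: 31 days (August has 31).
Sep 5, 2125 → Oct 5, 2125: 30 days (September has 30).
Oct 5, 2125 → Nov 5, 2125: 31 days (October has 31).
Nov 5, 2125 → Dec 5, 2125: 30 days (November has 30).
Dec 5, 2125 → Jan 5, 2126: 31 days (December has 31).
Jan 5, 2126 → Feb 5, 2126: 31 days (January has 31).
Feb 5, 2126 → Feb 19, 2126: 14 days.
Total: 4338 days.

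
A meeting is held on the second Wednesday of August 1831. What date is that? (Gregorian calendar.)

August 10, 1831

August 1, 1831 is a Monday.
The first Wednesday is therefore August 3 (2 days later).
The second Wednesday is 3 + 1×7 = August 10.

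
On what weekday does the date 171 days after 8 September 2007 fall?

Sep 8, 2007 is a Saturday.
171 mod 7 = 3, so 171 days after a Saturday is Saturday + 3 = Tuesday.

Tuesday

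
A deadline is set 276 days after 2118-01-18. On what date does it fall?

Jan has 31 days: +14 → Feb 1, 2118 (262 left).
Feb has 28 days: +28 → Mar 1, 2118 (234 left).
Mar has 31 days: +31 → Apr 1, 2118 (203 left).
Apr has 30 days: +30 → May 1, 2118 (173 left).
May has 31 days: +31 → Jun 1, 2118 (142 left).
Jun has 30 days: +30 → Jul 1, 2118 (112 left).
Jul has 31 days: +31 → Aug 1, 2118 (81 left).
Aug has 31 days: +31 → Sep 1, 2118 (50 left).
Sep has 30 days: +30 → Oct 1, 2118 (20 left).
+20 → Oct 21, 2118.

October 21, 2118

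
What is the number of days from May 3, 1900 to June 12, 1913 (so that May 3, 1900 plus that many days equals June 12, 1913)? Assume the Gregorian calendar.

May 3, 1900 → May 3, 1901: 365 days.
May 3, 1901 → May 3, 1902: 365 days.
May 3, 1902 → May 3, 1903: 365 days.
May 3, 1903 → May 3, 1904: 366 days (Feb 29, 1904 is in that span).
May 3, 1904 → May 3, 1905: 365 days.
May 3, 1905 → May 3, 1906: 365 days.
May 3, 1906 → May 3, 1907: 365 days.
May 3, 1907 → May 3, 1908: 366 days (Feb 29, 1908 is in that span).
May 3, 1908 → May 3, 1909: 365 days.
May 3, 1909 → May 3, 1910: 365 days.
May 3, 1910 → May 3, 1911: 365 days.
May 3, 1911 → May 3, 1912: 366 days (Feb 29, 1912 is in that span).
May 3, 1912 → May 3, 1913: 365 days.
May 3, 1913 → Jun 3, 1913: 31 days (May has 31).
Jun 3, 1913 → Jun 12, 1913: 9 days.
Total: 4788 days.

4788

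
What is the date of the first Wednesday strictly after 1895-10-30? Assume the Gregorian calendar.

Oct 30, 1895 is a Wednesday.
From Wednesday to the next Wednesday is 7 days.
Oct 30, 1895 + 7 = Nov 6, 1895.

November 6, 1895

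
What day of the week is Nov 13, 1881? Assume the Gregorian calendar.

January 1, 1881 is a Saturday.
Jan 1, 1881 → Feb 1, 1881: 31 days (January has 31).
Feb 1, 1881 → Mar 1, 1881: 28 days (February has 28).
Mar 1, 1881 → Apr 1, 1881: 31 days (March has 31).
Apr 1, 1881 → May 1, 1881: 30 days (April has 30).
May 1, 1881 → Jun 1, 1881: 31 days (May has 31).
Jun 1, 1881 → Jul 1, 1881: 30 days (June has 30).
Jul 1, 1881 → Aug 1, 1881: 31 days (July has 31).
Aug 1, 1881 → Sep 1, 1881: 31 days (August has 31).
Sep 1, 1881 → Oct 1, 1881: 30 days (September has 30).
Oct 1, 1881 → Nov 1, 1881: 31 days (October has 31).
Nov 1, 1881 → Nov 13, 1881: 12 days.
Total: 316 days.
316 mod 7 = 1, so Saturday + 1 = Sunday.

Sunday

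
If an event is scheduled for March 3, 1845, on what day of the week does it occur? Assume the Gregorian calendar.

Monday

Doomsday rule: the anchor day for the 1800s is Friday. For year 45: 45÷12 = 3 r 9, and 9÷4 = 2, so 3+9+2 = 14.
Friday + 14 ≡ Friday — that's 1845's doomsday.
In March the doomsday date is Mar 14.
Mar 3 is 11 days before Mar 14; 11 mod 7 = 4, so Friday − 4 = Monday.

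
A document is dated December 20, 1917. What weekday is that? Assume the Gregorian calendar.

January 1, 1917 is a Monday.
Jan 1, 1917 → Feb 1, 1917: 31 days (January has 31).
Feb 1, 1917 → Mar 1, 1917: 28 days (February has 28).
Mar 1, 1917 → Apr 1, 1917: 31 days (March has 31).
Apr 1, 1917 → May 1, 1917: 30 days (April has 30).
May 1, 1917 → Jun 1, 1917: 31 days (May has 31).
Jun 1, 1917 → Jul 1, 1917: 30 days (June has 30).
Jul 1, 1917 → Aug 1, 1917: 31 days (July has 31).
Aug 1, 1917 → Sep 1, 1917: 31 days (August has 31).
Sep 1, 1917 → Oct 1, 1917: 30 days (September has 30).
Oct 1, 1917 → Nov 1, 1917: 31 days (October has 31).
Nov 1, 1917 → Dec 1, 1917: 30 days (November has 30).
Dec 1, 1917 → Dec 20, 1917: 19 days.
Total: 353 days.
353 mod 7 = 3, so Monday + 3 = Thursday.

Thursday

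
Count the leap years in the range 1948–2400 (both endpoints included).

Multiples of 4 in [1948,2400]: 114.
Of those, multiples of 100: 5 (not leap unless ÷400).
Multiples of 400: 2.
Leap years = 114 − 5 + 2 = 111.

111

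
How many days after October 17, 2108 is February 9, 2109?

Oct 17, 2108 → Nov 17, 2108: 31 days (October has 31).
Nov 17, 2108 → Dec 17, 2108: 30 days (November has 30).
Dec 17, 2108 → Jan 17, 2109: 31 days (December has 31).
Jan 17, 2109 → Feb 9, 2109: 23 days.
Total: 115 days.

115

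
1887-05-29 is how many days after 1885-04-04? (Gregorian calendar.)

Apr 4, 1885 → Apr 4, 1886: 365 days.
Apr 4, 1886 → Apr 4, 1887: 365 days.
Apr 4, 1887 → May 4, 1887: 30 days (April has 30).
May 4, 1887 → May 29, 1887: 25 days.
Total: 785 days.

785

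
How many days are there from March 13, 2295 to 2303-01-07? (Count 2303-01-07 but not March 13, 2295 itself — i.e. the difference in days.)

2856

Mar 13, 2295 → Mar 13, 2296: 366 days (Feb 29, 2296 is in that span).
Mar 13, 2296 → Mar 13, 2297: 365 days.
Mar 13, 2297 → Mar 13, 2298: 365 days.
Mar 13, 2298 → Mar 13, 2299: 365 days.
Mar 13, 2299 → Mar 13, 2300: 365 days.
Mar 13, 2300 → Mar 13, 2301: 365 days.
Mar 13, 2301 → Mar 13, 2302: 365 days.
Mar 13, 2302 → Apr 13, 2302: 31 days (March has 31).
Apr 13, 2302 → May 13, 2302: 30 days (April has 30).
May 13, 2302 → Jun 13, 2302: 31 days (May has 31).
Jun 13, 2302 → Jul 13, 2302: 30 days (June has 30).
Jul 13, 2302 → Aug 13, 2302: 31 days (July has 31).
Aug 13, 2302 → Sep 13, 2302: 31 days (August has 31).
Sep 13, 2302 → Oct 13, 2302: 30 days (September has 30).
Oct 13, 2302 → Nov 13, 2302: 31 days (October has 31).
Nov 13, 2302 → Dec 13, 2302: 30 days (November has 30).
Dec 13, 2302 → Jan 7, 2303: 25 days.
Total: 2856 days.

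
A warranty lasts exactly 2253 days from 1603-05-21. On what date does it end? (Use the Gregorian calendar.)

July 21, 1609

+366 (one year; includes Feb 29, 1604) → May 21, 1604 (1887 left).
+365 (one year) → May 21, 1605 (1522 left).
+365 (one year) → May 21, 1606 (1157 left).
+365 (one year) → May 21, 1607 (792 left).
+366 (one year; includes Feb 29, 1608) → May 21, 1608 (426 left).
+365 (one year) → May 21, 1609 (61 left).
May has 31 days: +11 → Jun 1, 1609 (50 left).
Jun has 30 days: +30 → Jul 1, 1609 (20 left).
+20 → Jul 21, 1609.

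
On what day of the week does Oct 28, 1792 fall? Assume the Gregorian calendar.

Sunday

Doomsday rule: the anchor day for the 1700s is Sunday. For year 92: 92÷12 = 7 r 8, and 8÷4 = 2, so 7+8+2 = 17.
Sunday + 17 ≡ Wednesday — that's 1792's doomsday.
In October the doomsday date is Oct 10.
Oct 28 is 18 days after Oct 10; 18 mod 7 = 4, so Wednesday + 4 = Sunday.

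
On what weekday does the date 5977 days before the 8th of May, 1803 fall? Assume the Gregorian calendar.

First find the weekday of May 8, 1803. Doomsday rule: the anchor day for the 1800s is Friday. For year 03: 3÷12 = 0 r 3, and 3÷4 = 0, so 0+3+0 = 3.
Friday + 3 ≡ Monday — that's 1803's doomsday.
In May the doomsday date is May 9.
May 8 is 1 day before May 9; 1 mod 7 = 1, so Monday − 1 = Sunday.
5977 mod 7 = 6, so 5977 days before a Sunday is Sunday − 6 = Monday.

Monday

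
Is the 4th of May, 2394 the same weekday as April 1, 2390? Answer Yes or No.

From Apr 1, 2390 to May 4, 2394 is 1494 days.
1494 mod 7 = 3, so they are different weekdays.
(Apr 1, 2390 is a Sunday; May 4, 2394 is a Wednesday.)

No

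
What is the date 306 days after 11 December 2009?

Dec has 31 days: +21 → Jan 1, 2010 (285 left).
Jan has 31 days: +31 → Feb 1, 2010 (254 left).
Feb has 28 days: +28 → Mar 1, 2010 (226 left).
Mar has 31 days: +31 → Apr 1, 2010 (195 left).
Apr has 30 days: +30 → May 1, 2010 (165 left).
May has 31 days: +31 → Jun 1, 2010 (134 left).
Jun has 30 days: +30 → Jul 1, 2010 (104 left).
Jul has 31 days: +31 → Aug 1, 2010 (73 left).
Aug has 31 days: +31 → Sep 1, 2010 (42 left).
Sep has 30 days: +30 → Oct 1, 2010 (12 left).
+12 → Oct 13, 2010.

October 13, 2010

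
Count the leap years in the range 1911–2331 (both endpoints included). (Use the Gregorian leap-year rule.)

Multiples of 4 in [1911,2331]: 105.
Of those, multiples of 100: 4 (not leap unless ÷400).
Multiples of 400: 1.
Leap years = 105 − 4 + 1 = 102.

102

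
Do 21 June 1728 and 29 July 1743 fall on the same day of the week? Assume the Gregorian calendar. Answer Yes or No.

Yes

From Jun 21, 1728 to Jul 29, 1743 is 5516 days.
5516 mod 7 = 0, so they are the same weekday.
(Jun 21, 1728 is a Monday; Jul 29, 1743 is a Monday.)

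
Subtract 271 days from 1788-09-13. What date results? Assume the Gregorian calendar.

−13 → Aug 31, 1788 (end of Aug, 31 days; 258 left).
−31 → Jul 31, 1788 (end of Jul, 31 days; 227 left).
−31 → Jun 30, 1788 (end of Jun, 30 days; 196 left).
−30 → May 31, 1788 (end of May, 31 days; 166 left).
−31 → Apr 30, 1788 (end of Apr, 30 days; 135 left).
−30 → Mar 31, 1788 (end of Mar, 31 days; 105 left).
−31 → Feb 29, 1788 (end of Feb, 29 days; 74 left).
−29 → Jan 31, 1788 (end of Jan, 31 days; 45 left).
−31 → Dec 31, 1787 (end of Dec, 31 days; 14 left).
−14 → Dec 17, 1787.

December 17, 1787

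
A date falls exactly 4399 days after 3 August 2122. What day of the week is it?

Aug 3, 2122 is a Monday.
4399 mod 7 = 3, so 4399 days after a Monday is Monday + 3 = Thursday.

Thursday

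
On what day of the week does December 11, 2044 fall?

Doomsday rule: the anchor day for the 2000s is Tuesday. For year 44: 44÷12 = 3 r 8, and 8÷4 = 2, so 3+8+2 = 13.
Tuesday + 13 ≡ Monday — that's 2044's doomsday.
In December the doomsday date is Dec 12.
Dec 11 is 1 day before Dec 12; 1 mod 7 = 1, so Monday − 1 = Sunday.

Sunday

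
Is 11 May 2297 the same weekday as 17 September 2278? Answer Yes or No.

From Sep 17, 2278 to May 11, 2297 is 6811 days.
6811 mod 7 = 0, so they are the same weekday.
(Sep 17, 2278 is a Tuesday; May 11, 2297 is a Tuesday.)

Yes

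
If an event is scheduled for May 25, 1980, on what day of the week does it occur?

Doomsday rule: the anchor day for the 1900s is Wednesday. For year 80: 80÷12 = 6 r 8, and 8÷4 = 2, so 6+8+2 = 16.
Wednesday + 16 ≡ Friday — that's 1980's doomsday.
In May the doomsday date is May 9.
May 25 is 16 days after May 9; 16 mod 7 = 2, so Friday + 2 = Sunday.

Sunday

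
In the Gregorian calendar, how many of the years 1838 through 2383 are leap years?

132

Multiples of 4 in [1838,2383]: 136.
Of those, multiples of 100: 5 (not leap unless ÷400).
Multiples of 400: 1.
Leap years = 136 − 5 + 1 = 132.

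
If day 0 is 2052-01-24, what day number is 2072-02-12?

7324

Jan 24, 2052 → Jan 24, 2053: 366 days (Feb 29, 2052 is in that span).
Jan 24, 2053 → Jan 24, 2054: 365 days.
Jan 24, 2054 → Jan 24, 2055: 365 days.
Jan 24, 2055 → Jan 24, 2056: 365 days.
Jan 24, 2056 → Jan 24, 2057: 366 days (Feb 29, 2056 is in that span).
Jan 24, 2057 → Jan 24, 2058: 365 days.
Jan 24, 2058 → Jan 24, 2059: 365 days.
Jan 24, 2059 → Jan 24, 2060: 365 days.
Jan 24, 2060 → Jan 24, 2061: 366 days (Feb 29, 2060 is in that span).
Jan 24, 2061 → Jan 24, 2062: 365 days.
Jan 24, 2062 → Jan 24, 2063: 365 days.
Jan 24, 2063 → Jan 24, 2064: 365 days.
Jan 24, 2064 → Jan 24, 2065: 366 days (Feb 29, 2064 is in that span).
Jan 24, 2065 → Jan 24, 2066: 365 days.
Jan 24, 2066 → Jan 24, 2067: 365 days.
Jan 24, 2067 → Jan 24, 2068: 365 days.
Jan 24, 2068 → Jan 24, 2069: 366 days (Feb 29, 2068 is in that span).
Jan 24, 2069 → Jan 24, 2070: 365 days.
Jan 24, 2070 → Jan 24, 2071: 365 days.
Jan 24, 2071 → Feb 24, 2071: 31 days (January has 31).
Feb 24, 2071 → Mar 24, 2071: 28 days (February has 28).
Mar 24, 2071 → Apr 24, 2071: 31 days (March has 31).
Apr 24, 2071 → May 24, 2071: 30 days (April has 30).
May 24, 2071 → Jun 24, 2071: 31 days (May has 31).
Jun 24, 2071 → Jul 24, 2071: 30 days (June has 30).
Jul 24, 2071 → Aug 24, 2071: 31 days (July has 31).
Aug 24, 2071 → Sep 24, 2071: 31 days (August has 31).
Sep 24, 2071 → Oct 24, 2071: 30 days (September has 30).
Oct 24, 2071 → Nov 24, 2071: 31 days (October has 31).
Nov 24, 2071 → Dec 24, 2071: 30 days (November has 30).
Dec 24, 2071 → Jan 24, 2072: 31 days (December has 31).
Jan 24, 2072 → Feb 12, 2072: 19 days.
Total: 7324 days.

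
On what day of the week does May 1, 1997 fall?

Thursday

Doomsday rule: the anchor day for the 1900s is Wednesday. For year 97: 97÷12 = 8 r 1, and 1÷4 = 0, so 8+1+0 = 9.
Wednesday + 9 ≡ Friday — that's 1997's doomsday.
In May the doomsday date is May 9.
May 1 is 8 days before May 9; 8 mod 7 = 1, so Friday − 1 = Thursday.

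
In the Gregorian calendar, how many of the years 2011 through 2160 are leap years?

Multiples of 4 in [2011,2160]: 38.
Of those, multiples of 100: 1 (not leap unless ÷400).
Multiples of 400: 0.
Leap years = 38 − 1 + 0 = 37.

37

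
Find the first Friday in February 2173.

February 5, 2173

February 1, 2173 is a Monday.
The first Friday is therefore February 5 (4 days later).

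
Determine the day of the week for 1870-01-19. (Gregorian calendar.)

Doomsday rule: the anchor day for the 1800s is Friday. For year 70: 70÷12 = 5 r 10, and 10÷4 = 2, so 5+10+2 = 17.
Friday + 17 ≡ Monday — that's 1870's doomsday.
In January the doomsday date is Jan 3 (1870 is not a leap year).
Jan 19 is 16 days after Jan 3; 16 mod 7 = 2, so Monday + 2 = Wednesday.

Wednesday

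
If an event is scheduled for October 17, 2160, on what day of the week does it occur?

Doomsday rule: the anchor day for the 2100s is Sunday. For year 60: 60÷12 = 5 r 0, and 0÷4 = 0, so 5+0+0 = 5.
Sunday + 5 ≡ Friday — that's 2160's doomsday.
In October the doomsday date is Oct 10.
Oct 17 is 7 days after Oct 10; 7 mod 7 = 0, so Friday + 0 = Friday.

Friday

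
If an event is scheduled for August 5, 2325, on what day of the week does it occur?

Doomsday rule: the anchor day for the 2300s is Wednesday. For year 25: 25÷12 = 2 r 1, and 1÷4 = 0, so 2+1+0 = 3.
Wednesday + 3 ≡ Saturday — that's 2325's doomsday.
In August the doomsday date is Aug 8.
Aug 5 is 3 days before Aug 8; 3 mod 7 = 3, so Saturday − 3 = Wednesday.

Wednesday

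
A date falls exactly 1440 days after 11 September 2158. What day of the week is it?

Sep 11, 2158 is a Monday.
1440 mod 7 = 5, so 1440 days after a Monday is Monday + 5 = Saturday.

Saturday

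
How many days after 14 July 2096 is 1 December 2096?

Jul 14, 2096 → Aug 14, 2096: 31 days (July has 31).
Aug 14, 2096 → Sep 14, 2096: 31 days (August has 31).
Sep 14, 2096 → Oct 14, 2096: 30 days (September has 30).
Oct 14, 2096 → Nov 14, 2096: 31 days (October has 31).
Nov 14, 2096 → Dec 1, 2096: 17 days.
Total: 140 days.

140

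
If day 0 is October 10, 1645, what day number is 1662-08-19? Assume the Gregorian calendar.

Oct 10, 1645 → Oct 10, 1646: 365 days.
Oct 10, 1646 → Oct 10, 1647: 365 days.
Oct 10, 1647 → Oct 10, 1648: 366 days (Feb 29, 1648 is in that span).
Oct 10, 1648 → Oct 10, 1649: 365 days.
Oct 10, 1649 → Oct 10, 1650: 365 days.
Oct 10, 1650 → Oct 10, 1651: 365 days.
Oct 10, 1651 → Oct 10, 1652: 366 days (Feb 29, 1652 is in that span).
Oct 10, 1652 → Oct 10, 1653: 365 days.
Oct 10, 1653 → Oct 10, 1654: 365 days.
Oct 10, 1654 → Oct 10, 1655: 365 days.
Oct 10, 1655 → Oct 10, 1656: 366 days (Feb 29, 1656 is in that span).
Oct 10, 1656 → Oct 10, 1657: 365 days.
Oct 10, 1657 → Oct 10, 1658: 365 days.
Oct 10, 1658 → Oct 10, 1659: 365 days.
Oct 10, 1659 → Oct 10, 1660: 366 days (Feb 29, 1660 is in that span).
Oct 10, 1660 → Oct 10, 1661: 365 days.
Oct 10, 1661 → Nov 10, 1661: 31 days (October has 31).
Nov 10, 1661 → Dec 10, 1661: 30 days (November has 30).
Dec 10, 1661 → Jan 10, 1662: 31 days (December has 31).
Jan 10, 1662 → Feb 10, 1662: 31 days (January has 31).
Feb 10, 1662 → Mar 10, 1662: 28 days (February has 28).
Mar 10, 1662 → Apr 10, 1662: 31 days (March has 31).
Apr 10, 1662 → May 10, 1662: 30 days (April has 30).
May 10, 1662 → Jun 10, 1662: 31 days (May has 31).
Jun 10, 1662 → Jul 10, 1662: 30 days (June has 30).
Jul 10, 1662 → Aug 10, 1662: 31 days (July has 31).
Aug 10, 1662 → Aug 19, 1662: 9 days.
Total: 6157 days.

6157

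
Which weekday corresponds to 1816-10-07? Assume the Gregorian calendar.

January 1, 1816 is a Monday.
Jan 1, 1816 → Feb 1, 1816: 31 days (January has 31).
Feb 1, 1816 → Mar 1, 1816: 29 days (February has 29).
Mar 1, 1816 → Apr 1, 1816: 31 days (March has 31).
Apr 1, 1816 → May 1, 1816: 30 days (April has 30).
May 1, 1816 → Jun 1, 1816: 31 days (May has 31).
Jun 1, 1816 → Jul 1, 1816: 30 days (June has 30).
Jul 1, 1816 → Aug 1, 1816: 31 days (July has 31).
Aug 1, 1816 → Sep 1, 1816: 31 days (August has 31).
Sep 1, 1816 → Oct 1, 1816: 30 days (September has 30).
Oct 1, 1816 → Oct 7, 1816: 6 days.
Total: 280 days.
280 mod 7 = 0, so Monday + 0 = Monday.

Monday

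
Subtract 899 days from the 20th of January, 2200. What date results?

August 4, 2197

−365 (one year) → Jan 20, 2199 (534 left).
−365 (one year) → Jan 20, 2198 (169 left).
−20 → Dec 31, 2197 (end of Dec, 31 days; 149 left).
−31 → Nov 30, 2197 (end of Nov, 30 days; 118 left).
−30 → Oct 31, 2197 (end of Oct, 31 days; 88 left).
−31 → Sep 30, 2197 (end of Sep, 30 days; 57 left).
−30 → Aug 31, 2197 (end of Aug, 31 days; 27 left).
−27 → Aug 4, 2197.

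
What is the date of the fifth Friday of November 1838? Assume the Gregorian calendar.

November 1, 1838 is a Thursday.
The first Friday is therefore November 2 (1 days later).
The fifth Friday is 2 + 4×7 = November 30.

November 30, 1838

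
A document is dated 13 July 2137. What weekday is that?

Doomsday rule: the anchor day for the 2100s is Sunday. For year 37: 37÷12 = 3 r 1, and 1÷4 = 0, so 3+1+0 = 4.
Sunday + 4 ≡ Thursday — that's 2137's doomsday.
In July the doomsday date is Jul 11.
Jul 13 is 2 days after Jul 11; 2 mod 7 = 2, so Thursday + 2 = Saturday.

Saturday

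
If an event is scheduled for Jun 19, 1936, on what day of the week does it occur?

Friday

Doomsday rule: the anchor day for the 1900s is Wednesday. For year 36: 36÷12 = 3 r 0, and 0÷4 = 0, so 3+0+0 = 3.
Wednesday + 3 ≡ Saturday — that's 1936's doomsday.
In June the doomsday date is Jun 6.
Jun 19 is 13 days after Jun 6; 13 mod 7 = 6, so Saturday + 6 = Friday.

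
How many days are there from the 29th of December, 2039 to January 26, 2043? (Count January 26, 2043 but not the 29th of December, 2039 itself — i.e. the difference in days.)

Dec 29, 2039 → Dec 29, 2040: 366 days (Feb 29, 2040 is in that span).
Dec 29, 2040 → Dec 29, 2041: 365 days.
Dec 29, 2041 → Jan 29, 2042: 31 days (December has 31).
Jan 29, 2042 → Feb 28, 2042: 30 days (January has 31).
Feb 28, 2042 → Mar 28, 2042: 28 days (February has 28).
Mar 28, 2042 → Apr 28, 2042: 31 days (March has 31).
Apr 28, 2042 → May 28, 2042: 30 days (April has 30).
May 28, 2042 → Jun 28, 2042: 31 days (May has 31).
Jun 28, 2042 → Jul 28, 2042: 30 days (June has 30).
Jul 28, 2042 → Aug 28, 2042: 31 days (July has 31).
Aug 28, 2042 → Sep 28, 2042: 31 days (August has 31).
Sep 28, 2042 → Oct 28, 2042: 30 days (September has 30).
Oct 28, 2042 → Nov 28, 2042: 31 days (October has 31).
Nov 28, 2042 → Dec 28, 2042: 30 days (November has 30).
Dec 28, 2042 → Jan 26, 2043: 29 days.
Total: 1124 days.

1124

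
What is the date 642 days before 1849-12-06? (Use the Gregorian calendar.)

March 4, 1848

−365 (one year) → Dec 6, 1848 (277 left).
−6 → Nov 30, 1848 (end of Nov, 30 days; 271 left).
−30 → Oct 31, 1848 (end of Oct, 31 days; 241 left).
−31 → Sep 30, 1848 (end of Sep, 30 days; 210 left).
−30 → Aug 31, 1848 (end of Aug, 31 days; 180 left).
−31 → Jul 31, 1848 (end of Jul, 31 days; 149 left).
−31 → Jun 30, 1848 (end of Jun, 30 days; 118 left).
−30 → May 31, 1848 (end of May, 31 days; 88 left).
−31 → Apr 30, 1848 (end of Apr, 30 days; 57 left).
−30 → Mar 31, 1848 (end of Mar, 31 days; 27 left).
−27 → Mar 4, 1848.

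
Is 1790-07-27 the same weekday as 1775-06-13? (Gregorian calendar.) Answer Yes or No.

From Jun 13, 1775 to Jul 27, 1790 is 5523 days.
5523 mod 7 = 0, so they are the same weekday.
(Jun 13, 1775 is a Tuesday; Jul 27, 1790 is a Tuesday.)

Yes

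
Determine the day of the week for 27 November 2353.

Doomsday rule: the anchor day for the 2300s is Wednesday. For year 53: 53÷12 = 4 r 5, and 5÷4 = 1, so 4+5+1 = 10.
Wednesday + 10 ≡ Saturday — that's 2353's doomsday.
In November the doomsday date is Nov 7.
Nov 27 is 20 days after Nov 7; 20 mod 7 = 6, so Saturday + 6 = Friday.

Friday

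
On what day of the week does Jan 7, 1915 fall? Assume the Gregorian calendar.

Thursday

Doomsday rule: the anchor day for the 1900s is Wednesday. For year 15: 15÷12 = 1 r 3, and 3÷4 = 0, so 1+3+0 = 4.
Wednesday + 4 ≡ Sunday — that's 1915's doomsday.
In January the doomsday date is Jan 3 (1915 is not a leap year).
Jan 7 is 4 days after Jan 3; 4 mod 7 = 4, so Sunday + 4 = Thursday.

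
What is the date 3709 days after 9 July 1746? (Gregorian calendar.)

September 3, 1756

+365 (one year) → Jul 9, 1747 (3344 left).
+366 (one year; includes Feb 29, 1748) → Jul 9, 1748 (2978 left).
+365 (one year) → Jul 9, 1749 (2613 left).
+365 (one year) → Jul 9, 1750 (2248 left).
+365 (one year) → Jul 9, 1751 (1883 left).
+366 (one year; includes Feb 29, 1752) → Jul 9, 1752 (1517 left).
+365 (one year) → Jul 9, 1753 (1152 left).
+365 (one year) → Jul 9, 1754 (787 left).
+365 (one year) → Jul 9, 1755 (422 left).
+366 (one year; includes Feb 29, 1756) → Jul 9, 1756 (56 left).
Jul has 31 days: +23 → Aug 1, 1756 (33 left).
Aug has 31 days: +31 → Sep 1, 1756 (2 left).
+2 → Sep 3, 1756.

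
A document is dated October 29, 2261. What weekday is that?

Doomsday rule: the anchor day for the 2200s is Friday. For year 61: 61÷12 = 5 r 1, and 1÷4 = 0, so 5+1+0 = 6.
Friday + 6 ≡ Thursday — that's 2261's doomsday.
In October the doomsday date is Oct 10.
Oct 29 is 19 days after Oct 10; 19 mod 7 = 5, so Thursday + 5 = Tuesday.

Tuesday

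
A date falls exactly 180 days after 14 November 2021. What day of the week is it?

First find the weekday of Nov 14, 2021. Doomsday rule: the anchor day for the 2000s is Tuesday. For year 21: 21÷12 = 1 r 9, and 9÷4 = 2, so 1+9+2 = 12.
Tuesday + 12 ≡ Sunday — that's 2021's doomsday.
In November the doomsday date is Nov 7.
Nov 14 is 7 days after Nov 7; 7 mod 7 = 0, so Sunday + 0 = Sunday.
180 mod 7 = 5, so 180 days after a Sunday is Sunday + 5 = Friday.

Friday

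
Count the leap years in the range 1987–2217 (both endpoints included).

56

Multiples of 4 in [1987,2217]: 58.
Of those, multiples of 100: 3 (not leap unless ÷400).
Multiples of 400: 1.
Leap years = 58 − 3 + 1 = 56.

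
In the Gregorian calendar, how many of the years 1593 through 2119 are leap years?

Multiples of 4 in [1593,2119]: 131.
Of those, multiples of 100: 6 (not leap unless ÷400).
Multiples of 400: 2.
Leap years = 131 − 6 + 2 = 127.

127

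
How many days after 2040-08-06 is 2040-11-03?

Aug 6, 2040 → Sep 6, 2040: 31 days (August has 31).
Sep 6, 2040 → Oct 6, 2040: 30 days (September has 30).
Oct 6, 2040 → Nov 3, 2040: 28 days.
Total: 89 days.

89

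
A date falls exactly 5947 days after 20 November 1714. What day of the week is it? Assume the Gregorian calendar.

Nov 20, 1714 is a Tuesday.
5947 mod 7 = 4, so 5947 days after a Tuesday is Tuesday + 4 = Saturday.

Saturday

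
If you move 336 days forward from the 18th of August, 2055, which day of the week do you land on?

Wednesday

First find the weekday of Aug 18, 2055. Doomsday rule: the anchor day for the 2000s is Tuesday. For year 55: 55÷12 = 4 r 7, and 7÷4 = 1, so 4+7+1 = 12.
Tuesday + 12 ≡ Sunday — that's 2055's doomsday.
In August the doomsday date is Aug 8.
Aug 18 is 10 days after Aug 8; 10 mod 7 = 3, so Sunday + 3 = Wednesday.
336 mod 7 = 0, so 336 days after a Wednesday is Wednesday + 0 = Wednesday.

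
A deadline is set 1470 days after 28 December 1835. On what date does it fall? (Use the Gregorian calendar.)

January 6, 1840

+366 (one year; includes Feb 29, 1836) → Dec 28, 1836 (1104 left).
+365 (one year) → Dec 28, 1837 (739 left).
+365 (one year) → Dec 28, 1838 (374 left).
Dec has 31 days: +4 → Jan 1, 1839 (370 left).
Jan has 31 days: +31 → Feb 1, 1839 (339 left).
Feb has 28 days: +28 → Mar 1, 1839 (311 left).
Mar has 31 days: +31 → Apr 1, 1839 (280 left).
Apr has 30 days: +30 → May 1, 1839 (250 left).
May has 31 days: +31 → Jun 1, 1839 (219 left).
Jun has 30 days: +30 → Jul 1, 1839 (189 left).
Jul has 31 days: +31 → Aug 1, 1839 (158 left).
Aug has 31 days: +31 → Sep 1, 1839 (127 left).
Sep has 30 days: +30 → Oct 1, 1839 (97 left).
Oct has 31 days: +31 → Nov 1, 1839 (66 left).
Nov has 30 days: +30 → Dec 1, 1839 (36 left).
Dec has 31 days: +31 → Jan 1, 1840 (5 left).
+5 → Jan 6, 1840.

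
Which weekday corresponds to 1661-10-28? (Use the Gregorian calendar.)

Doomsday rule: the anchor day for the 1600s is Tuesday. For year 61: 61÷12 = 5 r 1, and 1÷4 = 0, so 5+1+0 = 6.
Tuesday + 6 ≡ Monday — that's 1661's doomsday.
In October the doomsday date is Oct 10.
Oct 28 is 18 days after Oct 10; 18 mod 7 = 4, so Monday + 4 = Friday.

Friday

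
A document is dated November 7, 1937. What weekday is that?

Doomsday rule: the anchor day for the 1900s is Wednesday. For year 37: 37÷12 = 3 r 1, and 1÷4 = 0, so 3+1+0 = 4.
Wednesday + 4 ≡ Sunday — that's 1937's doomsday.
In November the doomsday date is Nov 7.
Nov 7 is the doomsday itself: Sunday.

Sunday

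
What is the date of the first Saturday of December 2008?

December 6, 2008

December 1, 2008 is a Monday.
The first Saturday is therefore December 6 (5 days later).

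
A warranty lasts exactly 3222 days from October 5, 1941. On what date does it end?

August 1, 1950

+365 (one year) → Oct 5, 1942 (2857 left).
+365 (one year) → Oct 5, 1943 (2492 left).
+366 (one year; includes Feb 29, 1944) → Oct 5, 1944 (2126 left).
+365 (one year) → Oct 5, 1945 (1761 left).
+365 (one year) → Oct 5, 1946 (1396 left).
+365 (one year) → Oct 5, 1947 (1031 left).
+366 (one year; includes Feb 29, 1948) → Oct 5, 1948 (665 left).
+365 (one year) → Oct 5, 1949 (300 left).
Oct has 31 days: +27 → Nov 1, 1949 (273 left).
Nov has 30 days: +30 → Dec 1, 1949 (243 left).
Dec has 31 days: +31 → Jan 1, 1950 (212 left).
Jan has 31 days: +31 → Feb 1, 1950 (181 left).
Feb has 28 days: +28 → Mar 1, 1950 (153 left).
Mar has 31 days: +31 → Apr 1, 1950 (122 left).
Apr has 30 days: +30 → May 1, 1950 (92 left).
May has 31 days: +31 → Jun 1, 1950 (61 left).
Jun has 30 days: +30 → Jul 1, 1950 (31 left).
Jul has 31 days: +31 → Aug 1, 1950 (0 left).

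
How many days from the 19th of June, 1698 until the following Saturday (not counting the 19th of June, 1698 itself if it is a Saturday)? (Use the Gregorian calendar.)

2

Jun 19, 1698 is a Thursday.
From Thursday to the next Saturday is 2 days.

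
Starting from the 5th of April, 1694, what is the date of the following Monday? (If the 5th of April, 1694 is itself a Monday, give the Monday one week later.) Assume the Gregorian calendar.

Apr 5, 1694 is a Monday.
From Monday to the next Monday is 7 days.
Apr 5, 1694 + 7 = Apr 12, 1694.

April 12, 1694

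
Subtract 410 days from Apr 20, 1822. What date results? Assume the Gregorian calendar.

−365 (one year) → Apr 20, 1821 (45 left).
−20 → Mar 31, 1821 (end of Mar, 31 days; 25 left).
−25 → Mar 6, 1821.

March 6, 1821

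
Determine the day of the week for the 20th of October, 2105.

Tuesday

Doomsday rule: the anchor day for the 2100s is Sunday. For year 05: 5÷12 = 0 r 5, and 5÷4 = 1, so 0+5+1 = 6.
Sunday + 6 ≡ Saturday — that's 2105's doomsday.
In October the doomsday date is Oct 10.
Oct 20 is 10 days after Oct 10; 10 mod 7 = 3, so Saturday + 3 = Tuesday.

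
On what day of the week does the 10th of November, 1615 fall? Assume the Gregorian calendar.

Tuesday

Doomsday rule: the anchor day for the 1600s is Tuesday. For year 15: 15÷12 = 1 r 3, and 3÷4 = 0, so 1+3+0 = 4.
Tuesday + 4 ≡ Saturday — that's 1615's doomsday.
In November the doomsday date is Nov 7.
Nov 10 is 3 days after Nov 7; 3 mod 7 = 3, so Saturday + 3 = Tuesday.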